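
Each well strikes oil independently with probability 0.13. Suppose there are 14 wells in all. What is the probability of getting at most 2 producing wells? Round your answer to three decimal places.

0.729

X ~ Binomial(14, 0.13); P(X ≤ 2) = Σ C(14,k) p^k (1−p)^(14−k) over k:
  k=0: C(14,0)·0.13^0·0.87^14 = 0.14232
  k=1: C(14,1)·0.13^1·0.87^13 = 0.29773
  k=2: C(14,2)·0.13^2·0.87^12 = 0.28917
Total = 0.72922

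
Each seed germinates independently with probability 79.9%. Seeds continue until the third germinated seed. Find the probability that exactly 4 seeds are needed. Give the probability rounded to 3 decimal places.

Y = trial on which the third success occurs; negative binomial, r=3, p=0.799.
P(Y=4) = C(3,2) · p^3 · (1−p)^1
= 3 · 0.51008 · 0.201 = 0.30758

0.308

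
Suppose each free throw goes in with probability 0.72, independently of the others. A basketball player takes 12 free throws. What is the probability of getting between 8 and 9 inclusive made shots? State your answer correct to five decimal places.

0.47086

X ~ Binomial(12, 0.72); P(8 ≤ X ≤ 9) = Σ C(12,k) p^k (1−p)^(12−k) over k:
  k=8: C(12,8)·0.72^8·0.28^4 = 0.2197340
  k=9: C(12,9)·0.72^9·0.28^3 = 0.2511246
Total = 0.4708586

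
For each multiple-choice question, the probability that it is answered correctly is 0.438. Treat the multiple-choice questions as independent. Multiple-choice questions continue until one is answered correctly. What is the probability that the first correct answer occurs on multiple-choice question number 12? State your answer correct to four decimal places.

Geometric (trials to first success), p = 0.438.
P(Y = 12) = (1−p)^11 · p = 0.0017664 · 0.438 = 0.000774

0.0008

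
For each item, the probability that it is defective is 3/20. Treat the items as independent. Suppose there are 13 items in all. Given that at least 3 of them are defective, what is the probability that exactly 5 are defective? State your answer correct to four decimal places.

0.0865

X ~ Binomial(13, 0.15). Want P(X=5 | X≥3) = P(X=5) / P(X≥3).
P(X=5) = C(13,5)·0.15^5·0.85^8 = 0.026631
P(X≥3) = 1 − 0.120905 − 0.277371 − 0.293687 = 0.308036
Ratio = 0.026631 / 0.308036 = 0.086454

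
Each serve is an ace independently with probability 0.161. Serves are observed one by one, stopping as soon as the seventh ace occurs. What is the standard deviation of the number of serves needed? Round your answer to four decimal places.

15.0523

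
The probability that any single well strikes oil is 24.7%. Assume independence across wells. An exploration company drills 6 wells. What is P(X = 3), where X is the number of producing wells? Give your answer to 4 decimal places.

0.1287

X ~ Binomial(n=6, p=0.247).
P(X=3) = C(6,3) · p^3 · (1−p)^3
= 20 · 0.015069 · 0.42696 = 0.128678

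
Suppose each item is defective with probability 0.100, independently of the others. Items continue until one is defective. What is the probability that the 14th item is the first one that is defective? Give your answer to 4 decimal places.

0.0254

Geometric (trials to first success), p = 0.10.
P(Y = 14) = (1−p)^13 · p = 0.25419 · 0.10 = 0.025419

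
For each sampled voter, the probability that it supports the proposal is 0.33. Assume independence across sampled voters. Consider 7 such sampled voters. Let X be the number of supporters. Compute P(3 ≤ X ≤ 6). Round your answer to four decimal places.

X ~ Binomial(7, 0.33); P(3 ≤ X ≤ 6) = Σ C(7,k) p^k (1−p)^(7−k) over k:
  k=3: C(7,3)·0.33^3·0.67^4 = 0.253460
  k=4: C(7,4)·0.33^4·0.67^3 = 0.124838
  k=5: C(7,5)·0.33^5·0.67^2 = 0.036893
  k=6: C(7,6)·0.33^6·0.67^1 = 0.006057
Total = 0.421248

0.4212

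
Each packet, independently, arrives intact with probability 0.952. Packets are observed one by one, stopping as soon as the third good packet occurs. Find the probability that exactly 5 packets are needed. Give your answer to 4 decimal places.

0.0119

Y = trial on which the third success occurs; negative binomial, r=3, p=0.952.
P(Y=5) = C(4,2) · p^3 · (1−p)^2
= 6 · 0.8628 · 0.002304 = 0.011927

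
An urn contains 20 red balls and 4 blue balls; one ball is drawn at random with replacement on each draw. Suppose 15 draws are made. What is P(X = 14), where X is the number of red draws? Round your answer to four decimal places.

X ~ Binomial(n=15, p=0.833333).
P(X=14) = C(15,14) · p^14 · (1−p)^1
= 15 · 0.077887 · 0.16667 = 0.194716

0.1947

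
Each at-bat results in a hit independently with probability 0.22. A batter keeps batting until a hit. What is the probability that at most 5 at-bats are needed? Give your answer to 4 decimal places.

Y = number of at-bats to the first success; geometric, p = 0.22.
P(Y ≤ 5) = 1 − (1−p)^5 = 1 − 0.288717 = 0.711283

0.7113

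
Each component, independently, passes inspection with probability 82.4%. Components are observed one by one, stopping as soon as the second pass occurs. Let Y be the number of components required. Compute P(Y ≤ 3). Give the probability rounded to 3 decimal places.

Finishing within 3 components ⇔ at least 2 successes in the first 3. With X ~ Binomial(3, 0.824), P(Y ≤ 3) = 1 − P(X ≤ 1).
  k=0: C(3,0)·0.824^0·0.176^3 = 0.00545
  k=1: C(3,1)·0.824^1·0.176^2 = 0.07657
1 − 0.08202 = 0.91798

0.918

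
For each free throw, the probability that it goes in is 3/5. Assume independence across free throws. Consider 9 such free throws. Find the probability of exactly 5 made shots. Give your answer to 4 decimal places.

0.2508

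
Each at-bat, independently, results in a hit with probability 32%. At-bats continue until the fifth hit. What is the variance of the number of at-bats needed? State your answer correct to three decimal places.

33.203

Y = total at-bats until the fifth success; negative binomial with r=5, p=0.32.
Var(Y) = r(1−p)/p² = 5·0.68 / 0.32² = 33.20312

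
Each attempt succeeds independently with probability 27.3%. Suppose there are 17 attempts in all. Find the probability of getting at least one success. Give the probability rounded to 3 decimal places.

P(at least one) = 1 − P(none) = 1 − (1 − 0.273)^17
= 1 − 0.00443 = 0.99557

0.996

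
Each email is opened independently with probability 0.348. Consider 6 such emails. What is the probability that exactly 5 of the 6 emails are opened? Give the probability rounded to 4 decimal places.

0.0200

X ~ Binomial(n=6, p=0.348).
P(X=5) = C(6,5) · p^5 · (1−p)^1
= 6 · 0.0051038 · 0.652 = 0.019966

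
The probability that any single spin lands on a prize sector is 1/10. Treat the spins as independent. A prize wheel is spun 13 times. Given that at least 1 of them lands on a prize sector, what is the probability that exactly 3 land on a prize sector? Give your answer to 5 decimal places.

X ~ Binomial(13, 0.10). Want P(X=3 | X≥1) = P(X=3) / P(X≥1).
P(X=3) = C(13,3)·0.10^3·0.90^10 = 0.0997220
P(X≥1) = 1 − 0.2541866 = 0.7458134
Ratio = 0.0997220 / 0.7458134 = 0.1337091

0.13371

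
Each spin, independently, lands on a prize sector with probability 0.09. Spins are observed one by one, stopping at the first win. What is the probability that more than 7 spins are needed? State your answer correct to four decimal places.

0.5168

Y = number of spins to the first success; geometric, p = 0.09.
P(Y > 7) = P(first 7 all fail) = (1−p)^7 = 0.516761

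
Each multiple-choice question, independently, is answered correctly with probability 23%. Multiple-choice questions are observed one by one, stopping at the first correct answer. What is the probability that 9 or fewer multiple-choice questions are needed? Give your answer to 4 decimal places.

0.9048

Y = number of multiple-choice questions to the first success; geometric, p = 0.23.
P(Y ≤ 9) = 1 − (1−p)^9 = 1 − 0.095152 = 0.904848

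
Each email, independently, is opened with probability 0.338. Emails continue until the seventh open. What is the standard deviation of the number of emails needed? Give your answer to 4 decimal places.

Y = total emails until the seventh success; negative binomial with r=7, p=0.338.
SD(Y) = √[r(1−p)/p²] = √(40.562305) = 6.368854

6.3689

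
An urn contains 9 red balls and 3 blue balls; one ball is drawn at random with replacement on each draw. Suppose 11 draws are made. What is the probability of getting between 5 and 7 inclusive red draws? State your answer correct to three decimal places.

X ~ Binomial(11, 0.75); P(5 ≤ X ≤ 7) = Σ C(11,k) p^k (1−p)^(11−k) over k:
  k=5: C(11,5)·0.75^5·0.25^6 = 0.02677
  k=6: C(11,6)·0.75^6·0.25^5 = 0.08030
  k=7: C(11,7)·0.75^7·0.25^4 = 0.17207
Total = 0.27913

0.279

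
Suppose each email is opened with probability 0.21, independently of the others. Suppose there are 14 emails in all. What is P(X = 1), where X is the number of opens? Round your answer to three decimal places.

X ~ Binomial(n=14, p=0.21).
P(X=1) = C(14,1) · p^1 · (1−p)^13
= 14 · 0.21 · 0.046682 = 0.13725

0.137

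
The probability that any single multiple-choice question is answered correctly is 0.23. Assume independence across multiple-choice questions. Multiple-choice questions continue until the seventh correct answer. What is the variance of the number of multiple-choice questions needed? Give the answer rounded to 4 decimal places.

101.8904

Y = total multiple-choice questions until the seventh success; negative binomial with r=7, p=0.23.
Var(Y) = r(1−p)/p² = 7·0.77 / 0.23² = 101.890359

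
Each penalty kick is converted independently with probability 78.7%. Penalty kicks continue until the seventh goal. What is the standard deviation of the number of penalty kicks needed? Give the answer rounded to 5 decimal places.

1.55154

Y = total penalty kicks until the seventh success; negative binomial with r=7, p=0.787.
SD(Y) = √[r(1−p)/p²] = √(2.4072887) = 1.5515440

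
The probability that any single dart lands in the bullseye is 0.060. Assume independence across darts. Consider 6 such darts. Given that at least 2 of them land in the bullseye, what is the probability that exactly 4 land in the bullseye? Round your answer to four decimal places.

X ~ Binomial(6, 0.06). Want P(X=4 | X≥2) = P(X=4) / P(X≥2).
P(X=4) = C(6,4)·0.06^4·0.94^2 = 0.000172
P(X≥2) = 1 − 0.689870 − 0.264205 = 0.045925
Ratio = 0.000172 / 0.045925 = 0.003740

0.0037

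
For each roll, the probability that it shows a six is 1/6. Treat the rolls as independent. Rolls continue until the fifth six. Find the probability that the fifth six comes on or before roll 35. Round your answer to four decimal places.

Finishing within 35 rolls ⇔ at least 5 successes in the first 35. With X ~ Binomial(35, 0.166667), P(Y ≤ 35) = 1 − P(X ≤ 4).
  k=0: C(35,0)·0.166667^0·0.833333^35 = 0.001693
  k=1: C(35,1)·0.166667^1·0.833333^34 = 0.011851
  k=2: C(35,2)·0.166667^2·0.833333^33 = 0.040293
  k=3: C(35,3)·0.166667^3·0.833333^32 = 0.088645
  k=4: C(35,4)·0.166667^4·0.833333^31 = 0.141833
1 − 0.284315 = 0.715685

0.7157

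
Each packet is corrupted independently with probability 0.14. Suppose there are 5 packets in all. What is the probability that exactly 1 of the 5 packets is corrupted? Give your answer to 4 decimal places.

0.3829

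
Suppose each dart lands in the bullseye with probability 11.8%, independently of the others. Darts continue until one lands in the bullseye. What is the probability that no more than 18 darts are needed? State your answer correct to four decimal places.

0.8957

Y = number of darts to the first success; geometric, p = 0.118.
P(Y ≤ 18) = 1 − (1−p)^18 = 1 − 0.104336 = 0.895664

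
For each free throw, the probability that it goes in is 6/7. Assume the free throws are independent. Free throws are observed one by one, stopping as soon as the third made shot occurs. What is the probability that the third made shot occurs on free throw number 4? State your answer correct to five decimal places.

0.26989

Y = trial on which the third success occurs; negative binomial, r=3, p=0.857143.
P(Y=4) = C(3,2) · p^3 · (1−p)^1
= 3 · 0.62974 · 0.14286 = 0.2698875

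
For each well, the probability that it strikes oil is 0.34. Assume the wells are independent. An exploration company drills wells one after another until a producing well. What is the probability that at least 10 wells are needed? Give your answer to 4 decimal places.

0.0238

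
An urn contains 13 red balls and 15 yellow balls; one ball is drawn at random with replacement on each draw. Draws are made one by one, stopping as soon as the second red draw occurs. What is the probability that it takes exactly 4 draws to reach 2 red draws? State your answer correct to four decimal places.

Y = trial on which the second success occurs; negative binomial, r=2, p=0.464286.
P(Y=4) = C(3,1) · p^2 · (1−p)^2
= 3 · 0.21556 · 0.28699 = 0.185592

0.1856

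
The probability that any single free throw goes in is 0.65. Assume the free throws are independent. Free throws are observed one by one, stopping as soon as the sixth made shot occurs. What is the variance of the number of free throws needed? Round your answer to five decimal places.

Y = total free throws until the sixth success; negative binomial with r=6, p=0.65.
Var(Y) = r(1−p)/p² = 6·0.35 / 0.65² = 4.9704142

4.97041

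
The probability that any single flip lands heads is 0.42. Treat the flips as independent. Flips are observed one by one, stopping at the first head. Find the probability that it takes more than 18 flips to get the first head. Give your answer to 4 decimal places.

Y = number of flips to the first success; geometric, p = 0.42.
P(Y > 18) = P(first 18 all fail) = (1−p)^18 = 0.000055

0.0001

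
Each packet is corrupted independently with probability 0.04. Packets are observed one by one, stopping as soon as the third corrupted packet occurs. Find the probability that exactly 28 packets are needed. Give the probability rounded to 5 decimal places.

Y = trial on which the third success occurs; negative binomial, r=3, p=0.04.
P(Y=28) = C(27,2) · p^3 · (1−p)^25
= 351 · 6.4e-05 · 0.3604 = 0.0080960

0.00810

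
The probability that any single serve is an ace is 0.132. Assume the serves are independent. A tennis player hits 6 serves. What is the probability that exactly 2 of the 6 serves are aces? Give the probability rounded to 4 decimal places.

0.1484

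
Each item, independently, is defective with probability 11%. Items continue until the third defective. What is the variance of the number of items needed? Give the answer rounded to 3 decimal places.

220.661

Y = total items until the third success; negative binomial with r=3, p=0.11.
Var(Y) = r(1−p)/p² = 3·0.89 / 0.11² = 220.66116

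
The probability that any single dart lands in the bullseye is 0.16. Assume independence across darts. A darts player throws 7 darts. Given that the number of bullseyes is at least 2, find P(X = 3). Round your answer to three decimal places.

0.229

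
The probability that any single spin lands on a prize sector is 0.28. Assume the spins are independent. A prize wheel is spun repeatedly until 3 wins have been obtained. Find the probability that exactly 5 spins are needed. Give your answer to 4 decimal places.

Y = trial on which the third success occurs; negative binomial, r=3, p=0.28.
P(Y=5) = C(4,2) · p^3 · (1−p)^2
= 6 · 0.021952 · 0.5184 = 0.068280

0.0683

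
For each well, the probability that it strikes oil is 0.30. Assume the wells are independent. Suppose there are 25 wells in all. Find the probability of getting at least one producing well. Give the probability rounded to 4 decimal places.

0.9999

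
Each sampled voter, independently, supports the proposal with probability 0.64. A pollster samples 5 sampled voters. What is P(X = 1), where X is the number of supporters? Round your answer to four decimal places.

X ~ Binomial(n=5, p=0.64).
P(X=1) = C(5,1) · p^1 · (1−p)^4
= 5 · 0.64 · 0.016796 = 0.053748

0.0537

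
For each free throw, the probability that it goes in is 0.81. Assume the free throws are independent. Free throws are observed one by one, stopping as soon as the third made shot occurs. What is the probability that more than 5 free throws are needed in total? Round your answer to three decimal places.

0.051

Needing more than 5 free throws ⇔ fewer than 3 successes in the first 5. With X ~ Binomial(5, 0.81), P(Y > 5) = P(X ≤ 2).
  k=0: C(5,0)·0.81^0·0.19^5 = 0.00025
  k=1: C(5,1)·0.81^1·0.19^4 = 0.00528
  k=2: C(5,2)·0.81^2·0.19^3 = 0.04500
P(X ≤ 2) = 0.05053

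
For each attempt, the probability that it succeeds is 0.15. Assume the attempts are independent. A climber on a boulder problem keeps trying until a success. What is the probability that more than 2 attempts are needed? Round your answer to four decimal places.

0.7225

Y = number of attempts to the first success; geometric, p = 0.15.
P(Y > 2) = P(first 2 all fail) = (1−p)^2 = 0.722500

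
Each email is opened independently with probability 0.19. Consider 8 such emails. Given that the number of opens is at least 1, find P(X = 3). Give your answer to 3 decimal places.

X ~ Binomial(8, 0.19). Want P(X=3 | X≥1) = P(X=3) / P(X≥1).
P(X=3) = C(8,3)·0.19^3·0.81^5 = 0.13393
P(X≥1) = 1 − 0.18530 = 0.81470
Ratio = 0.13393 / 0.81470 = 0.16439

0.164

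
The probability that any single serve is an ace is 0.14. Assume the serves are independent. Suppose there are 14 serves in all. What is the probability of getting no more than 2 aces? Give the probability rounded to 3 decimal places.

X ~ Binomial(14, 0.14); P(X ≤ 2) = Σ C(14,k) p^k (1−p)^(14−k) over k:
  k=0: C(14,0)·0.14^0·0.86^14 = 0.12105
  k=1: C(14,1)·0.14^1·0.86^13 = 0.27589
  k=2: C(14,2)·0.14^2·0.86^12 = 0.29193
Total = 0.68887

0.689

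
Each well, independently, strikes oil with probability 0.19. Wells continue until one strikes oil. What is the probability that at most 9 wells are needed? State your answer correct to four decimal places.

0.8499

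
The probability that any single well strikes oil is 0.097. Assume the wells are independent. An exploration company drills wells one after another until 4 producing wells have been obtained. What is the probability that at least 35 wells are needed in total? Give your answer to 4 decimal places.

0.5775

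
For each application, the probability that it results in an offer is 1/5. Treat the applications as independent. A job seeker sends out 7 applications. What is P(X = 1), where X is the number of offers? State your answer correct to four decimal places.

0.3670

X ~ Binomial(n=7, p=0.20).
P(X=1) = C(7,1) · p^1 · (1−p)^6
= 7 · 0.2 · 0.26214 = 0.367002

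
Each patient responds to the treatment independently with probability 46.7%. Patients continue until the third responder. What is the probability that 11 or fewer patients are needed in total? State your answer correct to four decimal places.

0.9479

Finishing within 11 patients ⇔ at least 3 successes in the first 11. With X ~ Binomial(11, 0.467), P(Y ≤ 11) = 1 − P(X ≤ 2).
  k=0: C(11,0)·0.467^0·0.533^11 = 0.000986
  k=1: C(11,1)·0.467^1·0.533^10 = 0.009506
  k=2: C(11,2)·0.467^2·0.533^9 = 0.041643
1 − 0.052135 = 0.947865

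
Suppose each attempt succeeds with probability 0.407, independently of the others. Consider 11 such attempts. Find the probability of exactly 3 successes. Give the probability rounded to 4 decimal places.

0.1701

X ~ Binomial(n=11, p=0.407).
P(X=3) = C(11,3) · p^3 · (1−p)^8
= 165 · 0.067419 · 0.015291 = 0.170100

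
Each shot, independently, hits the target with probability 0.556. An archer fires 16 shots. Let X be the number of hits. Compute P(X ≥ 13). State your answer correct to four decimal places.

0.0313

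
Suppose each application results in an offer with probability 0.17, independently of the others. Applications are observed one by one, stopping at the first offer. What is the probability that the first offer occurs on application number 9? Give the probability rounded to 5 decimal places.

0.03829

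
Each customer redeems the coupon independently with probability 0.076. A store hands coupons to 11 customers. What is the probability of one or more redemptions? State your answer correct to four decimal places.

0.5808

P(at least one) = 1 − P(none) = 1 − (1 − 0.076)^11
= 1 − 0.419171 = 0.580829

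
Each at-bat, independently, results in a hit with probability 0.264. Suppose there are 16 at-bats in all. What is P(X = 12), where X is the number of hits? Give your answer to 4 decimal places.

X ~ Binomial(n=16, p=0.264).
P(X=12) = C(16,12) · p^12 · (1−p)^4
= 1820 · 1.1462e-07 · 0.29343 = 0.000061

0.0001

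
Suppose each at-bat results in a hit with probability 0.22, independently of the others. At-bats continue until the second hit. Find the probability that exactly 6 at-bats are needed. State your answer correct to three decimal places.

0.090

Y = trial on which the second success occurs; negative binomial, r=2, p=0.22.
P(Y=6) = C(5,1) · p^2 · (1−p)^4
= 5 · 0.0484 · 0.37015 = 0.08958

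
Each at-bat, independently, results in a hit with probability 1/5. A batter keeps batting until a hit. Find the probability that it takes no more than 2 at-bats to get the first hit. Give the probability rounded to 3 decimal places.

Y = number of at-bats to the first success; geometric, p = 0.20.
P(Y ≤ 2) = 1 − (1−p)^2 = 1 − 0.64000 = 0.36000

0.360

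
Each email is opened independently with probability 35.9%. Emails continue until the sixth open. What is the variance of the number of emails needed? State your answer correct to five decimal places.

Y = total emails until the sixth success; negative binomial with r=6, p=0.359.
Var(Y) = r(1−p)/p² = 6·0.641 / 0.359² = 29.8414817

29.84148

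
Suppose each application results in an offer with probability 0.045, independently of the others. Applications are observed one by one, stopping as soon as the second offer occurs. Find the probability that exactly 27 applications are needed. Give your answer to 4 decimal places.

0.0167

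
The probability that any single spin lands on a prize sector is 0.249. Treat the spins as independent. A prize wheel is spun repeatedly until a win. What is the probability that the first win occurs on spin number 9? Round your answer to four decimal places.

0.0252

Geometric (trials to first success), p = 0.249.
P(Y = 9) = (1−p)^8 · p = 0.10119 · 0.249 = 0.025195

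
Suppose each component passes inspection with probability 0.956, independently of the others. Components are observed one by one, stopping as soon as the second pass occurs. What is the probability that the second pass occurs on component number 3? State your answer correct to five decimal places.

Y = trial on which the second success occurs; negative binomial, r=2, p=0.956.
P(Y=3) = C(2,1) · p^2 · (1−p)^1
= 2 · 0.91394 · 0.044 = 0.0804264

0.08043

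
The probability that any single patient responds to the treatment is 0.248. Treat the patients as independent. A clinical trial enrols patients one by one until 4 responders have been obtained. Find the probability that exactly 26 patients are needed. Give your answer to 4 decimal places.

Y = trial on which the fourth success occurs; negative binomial, r=4, p=0.248.
P(Y=26) = C(25,3) · p^4 · (1−p)^22
= 2300 · 0.0037827 · 0.0018914 = 0.016456

0.0165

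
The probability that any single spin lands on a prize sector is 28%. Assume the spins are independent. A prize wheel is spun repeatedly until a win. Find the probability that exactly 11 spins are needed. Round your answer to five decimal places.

0.01048

Geometric (trials to first success), p = 0.28.
P(Y = 11) = (1−p)^10 · p = 0.037439 · 0.28 = 0.0104829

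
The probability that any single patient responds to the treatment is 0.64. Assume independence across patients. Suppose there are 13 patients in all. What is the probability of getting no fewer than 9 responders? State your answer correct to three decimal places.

X ~ Binomial(13, 0.64); P(X ≥ 9) = Σ C(13,k) p^k (1−p)^(13−k) over k:
  k=9: C(13,9)·0.64^9·0.36^4 = 0.21634
  k=10: C(13,10)·0.64^10·0.36^3 = 0.15384
  k=11: C(13,11)·0.64^11·0.36^2 = 0.07459
  k=12: C(13,12)·0.64^12·0.36^1 = 0.02210
  k=13: C(13,13)·0.64^13·0.36^0 = 0.00302
Total = 0.46989

0.470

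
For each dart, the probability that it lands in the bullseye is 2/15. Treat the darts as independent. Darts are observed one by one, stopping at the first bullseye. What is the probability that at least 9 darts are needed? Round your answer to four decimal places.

0.3183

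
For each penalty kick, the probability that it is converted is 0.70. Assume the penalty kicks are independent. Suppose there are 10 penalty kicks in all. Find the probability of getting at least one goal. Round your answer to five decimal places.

P(at least one) = 1 − P(none) = 1 − (1 − 0.70)^10
= 1 − 0.0000059 = 0.9999941

0.99999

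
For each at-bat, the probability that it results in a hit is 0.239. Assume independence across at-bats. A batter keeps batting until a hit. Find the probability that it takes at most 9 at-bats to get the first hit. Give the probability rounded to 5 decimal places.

Y = number of at-bats to the first success; geometric, p = 0.239.
P(Y ≤ 9) = 1 − (1−p)^9 = 1 − 0.0855977 = 0.9144023

0.91440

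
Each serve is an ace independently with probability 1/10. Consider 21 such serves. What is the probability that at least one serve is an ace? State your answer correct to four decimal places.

0.8906

P(at least one) = 1 − P(none) = 1 − (1 − 0.10)^21
= 1 − 0.109419 = 0.890581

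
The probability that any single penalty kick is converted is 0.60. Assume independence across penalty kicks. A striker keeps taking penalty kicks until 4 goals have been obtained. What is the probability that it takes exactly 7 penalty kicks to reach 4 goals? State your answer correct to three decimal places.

Y = trial on which the fourth success occurs; negative binomial, r=4, p=0.60.
P(Y=7) = C(6,3) · p^4 · (1−p)^3
= 20 · 0.1296 · 0.064 = 0.16589

0.166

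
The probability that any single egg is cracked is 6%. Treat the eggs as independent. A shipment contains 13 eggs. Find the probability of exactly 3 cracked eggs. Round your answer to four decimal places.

0.0333

X ~ Binomial(n=13, p=0.06).
P(X=3) = C(13,3) · p^3 · (1−p)^10
= 286 · 0.000216 · 0.53862 = 0.033273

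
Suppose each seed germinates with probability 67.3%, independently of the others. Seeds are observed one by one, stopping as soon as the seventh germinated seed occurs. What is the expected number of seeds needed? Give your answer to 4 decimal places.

Y = total seeds until the seventh success; negative binomial with r=7, p=0.673.
E[Y] = r / p = 7 / 0.673 = 10.401189

10.4012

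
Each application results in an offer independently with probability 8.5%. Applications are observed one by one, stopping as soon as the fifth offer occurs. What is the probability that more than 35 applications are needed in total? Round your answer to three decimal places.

0.827

Needing more than 35 applications ⇔ fewer than 5 successes in the first 35. With X ~ Binomial(35, 0.085), P(Y > 35) = P(X ≤ 4).
  k=0: C(35,0)·0.085^0·0.915^35 = 0.04464
  k=1: C(35,1)·0.085^1·0.915^34 = 0.14515
  k=2: C(35,2)·0.085^2·0.915^33 = 0.22922
  k=3: C(35,3)·0.085^3·0.915^32 = 0.23423
  k=4: C(35,4)·0.085^4·0.915^31 = 0.17407
P(X ≤ 4) = 0.82731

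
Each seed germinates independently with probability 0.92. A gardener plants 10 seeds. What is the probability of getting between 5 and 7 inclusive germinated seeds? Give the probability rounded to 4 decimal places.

0.0400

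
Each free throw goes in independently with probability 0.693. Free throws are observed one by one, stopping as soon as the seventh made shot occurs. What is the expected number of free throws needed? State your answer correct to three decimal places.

10.101

Y = total free throws until the seventh success; negative binomial with r=7, p=0.693.
E[Y] = r / p = 7 / 0.693 = 10.10101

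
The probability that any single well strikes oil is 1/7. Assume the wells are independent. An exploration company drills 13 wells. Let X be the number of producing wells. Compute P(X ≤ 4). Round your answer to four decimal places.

X ~ Binomial(13, 0.142857); P(X ≤ 4) = Σ C(13,k) p^k (1−p)^(13−k) over k:
  k=0: C(13,0)·0.142857^0·0.857143^13 = 0.134801
  k=1: C(13,1)·0.142857^1·0.857143^12 = 0.292068
  k=2: C(13,2)·0.142857^2·0.857143^11 = 0.292068
  k=3: C(13,3)·0.142857^3·0.857143^10 = 0.178486
  k=4: C(13,4)·0.142857^4·0.857143^9 = 0.074369
Total = 0.971791

0.9718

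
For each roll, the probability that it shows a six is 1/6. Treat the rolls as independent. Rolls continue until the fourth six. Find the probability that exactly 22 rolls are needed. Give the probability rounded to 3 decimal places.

0.039

Y = trial on which the fourth success occurs; negative binomial, r=4, p=0.166667.
P(Y=22) = C(21,3) · p^4 · (1−p)^18
= 1330 · 0.0007716 · 0.037561 = 0.03855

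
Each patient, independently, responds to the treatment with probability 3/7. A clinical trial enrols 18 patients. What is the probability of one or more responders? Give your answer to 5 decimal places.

P(at least one) = 1 − P(none) = 1 − (1 − 0.428571)^18
= 1 − 0.0000422 = 0.9999578

0.99996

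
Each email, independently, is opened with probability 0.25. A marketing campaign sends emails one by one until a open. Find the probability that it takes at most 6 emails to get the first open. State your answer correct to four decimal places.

Y = number of emails to the first success; geometric, p = 0.25.
P(Y ≤ 6) = 1 − (1−p)^6 = 1 − 0.177979 = 0.822021

0.8220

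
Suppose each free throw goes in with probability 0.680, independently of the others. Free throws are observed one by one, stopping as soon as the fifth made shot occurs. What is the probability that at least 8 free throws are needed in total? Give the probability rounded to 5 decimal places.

Needing more than 7 free throws ⇔ fewer than 5 successes in the first 7. With X ~ Binomial(7, 0.68), P(Y > 7) = P(X ≤ 4).
  k=0: C(7,0)·0.68^0·0.32^7 = 0.0003436
  k=1: C(7,1)·0.68^1·0.32^6 = 0.0051110
  k=2: C(7,2)·0.68^2·0.32^5 = 0.0325827
  k=3: C(7,3)·0.68^3·0.32^4 = 0.1153970
  k=4: C(7,4)·0.68^4·0.32^3 = 0.2452187
P(X ≤ 4) = 0.3986531

0.39865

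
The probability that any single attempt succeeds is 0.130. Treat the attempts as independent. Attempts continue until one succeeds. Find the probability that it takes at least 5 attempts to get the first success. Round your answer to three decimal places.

Y = number of attempts to the first success; geometric, p = 0.13.
P(Y > 4) = P(first 4 all fail) = (1−p)^4 = 0.57290

0.573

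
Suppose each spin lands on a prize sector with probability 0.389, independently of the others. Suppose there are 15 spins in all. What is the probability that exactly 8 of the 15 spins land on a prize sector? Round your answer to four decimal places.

0.1073

X ~ Binomial(n=15, p=0.389).
P(X=8) = C(15,8) · p^8 · (1−p)^7
= 6435 · 0.00052432 · 0.03179 = 0.107259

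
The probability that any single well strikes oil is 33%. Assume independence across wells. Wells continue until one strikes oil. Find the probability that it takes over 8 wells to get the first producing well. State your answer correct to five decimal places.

Y = number of wells to the first success; geometric, p = 0.33.
P(Y > 8) = P(first 8 all fail) = (1−p)^8 = 0.0406068

0.04061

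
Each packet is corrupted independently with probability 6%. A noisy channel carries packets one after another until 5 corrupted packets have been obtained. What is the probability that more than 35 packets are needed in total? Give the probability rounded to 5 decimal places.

Needing more than 35 packets ⇔ fewer than 5 successes in the first 35. With X ~ Binomial(35, 0.06), P(Y > 35) = P(X ≤ 4).
  k=0: C(35,0)·0.06^0·0.94^35 = 0.1146766
  k=1: C(35,1)·0.06^1·0.94^34 = 0.2561924
  k=2: C(35,2)·0.06^2·0.94^33 = 0.2779961
  k=3: C(35,3)·0.06^3·0.94^32 = 0.1951887
  k=4: C(35,4)·0.06^4·0.94^31 = 0.0996708
P(X ≤ 4) = 0.9437247

0.94372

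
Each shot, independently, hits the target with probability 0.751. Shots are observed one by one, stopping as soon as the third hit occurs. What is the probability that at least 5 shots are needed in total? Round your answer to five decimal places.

Needing more than 4 shots ⇔ fewer than 3 successes in the first 4. With X ~ Binomial(4, 0.751), P(Y > 4) = P(X ≤ 2).
  k=0: C(4,0)·0.751^0·0.249^4 = 0.0038441
  k=1: C(4,1)·0.751^1·0.249^3 = 0.0463765
  k=2: C(4,2)·0.751^2·0.249^2 = 0.2098118
P(X ≤ 2) = 0.2600324

0.26003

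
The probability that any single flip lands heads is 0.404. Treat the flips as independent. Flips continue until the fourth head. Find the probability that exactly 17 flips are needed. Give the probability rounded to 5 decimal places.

Y = trial on which the fourth success occurs; negative binomial, r=4, p=0.404.
P(Y=17) = C(16,3) · p^4 · (1−p)^13
= 560 · 0.026639 · 0.0011973 = 0.0178614

0.01786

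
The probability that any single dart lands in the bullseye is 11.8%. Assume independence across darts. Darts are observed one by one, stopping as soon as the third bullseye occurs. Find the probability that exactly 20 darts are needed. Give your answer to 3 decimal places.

Y = trial on which the third success occurs; negative binomial, r=3, p=0.118.
P(Y=20) = C(19,2) · p^3 · (1−p)^17
= 171 · 0.001643 · 0.11829 = 0.03324

0.033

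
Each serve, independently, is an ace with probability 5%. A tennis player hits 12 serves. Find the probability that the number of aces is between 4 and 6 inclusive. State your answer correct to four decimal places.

X ~ Binomial(12, 0.05); P(4 ≤ X ≤ 6) = Σ C(12,k) p^k (1−p)^(12−k) over k:
  k=4: C(12,4)·0.05^4·0.95^8 = 0.002052
  k=5: C(12,5)·0.05^5·0.95^7 = 0.000173
  k=6: C(12,6)·0.05^6·0.95^6 = 0.000011
Total = 0.002236

0.0022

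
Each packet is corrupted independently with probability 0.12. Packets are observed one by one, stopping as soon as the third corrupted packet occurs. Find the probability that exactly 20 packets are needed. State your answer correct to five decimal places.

Y = trial on which the third success occurs; negative binomial, r=3, p=0.12.
P(Y=20) = C(19,2) · p^3 · (1−p)^17
= 171 · 0.001728 · 0.11382 = 0.0336314

0.03363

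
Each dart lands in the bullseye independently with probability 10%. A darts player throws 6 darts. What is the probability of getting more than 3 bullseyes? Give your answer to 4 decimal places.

0.0013

X ~ Binomial(6, 0.10); P(X ≥ 4) = Σ C(6,k) p^k (1−p)^(6−k) over k:
  k=4: C(6,4)·0.10^4·0.90^2 = 0.001215
  k=5: C(6,5)·0.10^5·0.90^1 = 0.000054
  k=6: C(6,6)·0.10^6·0.90^0 = 0.000001
Total = 0.001270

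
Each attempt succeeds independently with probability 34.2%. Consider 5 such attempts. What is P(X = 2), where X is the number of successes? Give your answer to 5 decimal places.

X ~ Binomial(n=5, p=0.342).
P(X=2) = C(5,2) · p^2 · (1−p)^3
= 10 · 0.11696 · 0.28489 = 0.3332191

0.33322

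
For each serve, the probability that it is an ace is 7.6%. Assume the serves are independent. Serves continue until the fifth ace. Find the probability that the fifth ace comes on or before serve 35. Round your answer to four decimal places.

0.1233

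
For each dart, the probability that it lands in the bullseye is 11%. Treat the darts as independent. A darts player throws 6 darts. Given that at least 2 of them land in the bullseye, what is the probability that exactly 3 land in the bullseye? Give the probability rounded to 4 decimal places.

0.1396

X ~ Binomial(6, 0.11). Want P(X=3 | X≥2) = P(X=3) / P(X≥2).
P(X=3) = C(6,3)·0.11^3·0.89^3 = 0.018766
P(X≥2) = 1 − 0.496981 − 0.368548 = 0.134471
Ratio = 0.018766 / 0.134471 = 0.139557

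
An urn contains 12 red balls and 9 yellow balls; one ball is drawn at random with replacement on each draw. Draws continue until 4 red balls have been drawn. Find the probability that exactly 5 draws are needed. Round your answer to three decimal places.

Y = trial on which the fourth success occurs; negative binomial, r=4, p=0.571429.
P(Y=5) = C(4,3) · p^4 · (1−p)^1
= 4 · 0.10662 · 0.42857 = 0.18278

0.183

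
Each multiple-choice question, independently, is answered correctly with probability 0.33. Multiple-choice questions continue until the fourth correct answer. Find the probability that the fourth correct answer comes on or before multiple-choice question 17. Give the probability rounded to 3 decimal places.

Finishing within 17 multiple-choice questions ⇔ at least 4 successes in the first 17. With X ~ Binomial(17, 0.33), P(Y ≤ 17) = 1 − P(X ≤ 3).
  k=0: C(17,0)·0.33^0·0.67^17 = 0.00110
  k=1: C(17,1)·0.33^1·0.67^16 = 0.00925
  k=2: C(17,2)·0.33^2·0.67^15 = 0.03645
  k=3: C(17,3)·0.33^3·0.67^14 = 0.08976
1 − 0.13657 = 0.86343

0.863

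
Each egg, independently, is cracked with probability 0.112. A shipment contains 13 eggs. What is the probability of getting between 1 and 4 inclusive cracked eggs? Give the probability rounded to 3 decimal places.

0.776

X ~ Binomial(13, 0.112); P(1 ≤ X ≤ 4) = Σ C(13,k) p^k (1−p)^(13−k) over k:
  k=1: C(13,1)·0.112^1·0.888^12 = 0.35004
  k=2: C(13,2)·0.112^2·0.888^11 = 0.26489
  k=3: C(13,3)·0.112^3·0.888^10 = 0.12250
  k=4: C(13,4)·0.112^4·0.888^9 = 0.03863
Total = 0.77607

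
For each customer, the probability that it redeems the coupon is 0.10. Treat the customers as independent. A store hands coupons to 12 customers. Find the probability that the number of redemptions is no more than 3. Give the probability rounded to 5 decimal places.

0.97436

X ~ Binomial(12, 0.10); P(X ≤ 3) = Σ C(12,k) p^k (1−p)^(12−k) over k:
  k=0: C(12,0)·0.10^0·0.90^12 = 0.2824295
  k=1: C(12,1)·0.10^1·0.90^11 = 0.3765727
  k=2: C(12,2)·0.10^2·0.90^10 = 0.2301278
  k=3: C(12,3)·0.10^3·0.90^9 = 0.0852325
Total = 0.9743625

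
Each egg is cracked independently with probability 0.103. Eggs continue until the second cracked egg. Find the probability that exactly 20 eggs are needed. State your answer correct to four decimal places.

0.0285

Y = trial on which the second success occurs; negative binomial, r=2, p=0.103.
P(Y=20) = C(19,1) · p^2 · (1−p)^18
= 19 · 0.010609 · 0.14134 = 0.028490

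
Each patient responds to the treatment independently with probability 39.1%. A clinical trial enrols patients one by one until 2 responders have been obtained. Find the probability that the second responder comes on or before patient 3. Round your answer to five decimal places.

Finishing within 3 patients ⇔ at least 2 successes in the first 3. With X ~ Binomial(3, 0.391), P(Y ≤ 3) = 1 − P(X ≤ 1).
  k=0: C(3,0)·0.391^0·0.609^3 = 0.2258665
  k=1: C(3,1)·0.391^1·0.609^2 = 0.4350434
1 − 0.6609099 = 0.3390901

0.33909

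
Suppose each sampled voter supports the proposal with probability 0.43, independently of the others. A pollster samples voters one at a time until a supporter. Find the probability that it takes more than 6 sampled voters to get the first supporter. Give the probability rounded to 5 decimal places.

Y = number of sampled voters to the first success; geometric, p = 0.43.
P(Y > 6) = P(first 6 all fail) = (1−p)^6 = 0.0342964

0.03430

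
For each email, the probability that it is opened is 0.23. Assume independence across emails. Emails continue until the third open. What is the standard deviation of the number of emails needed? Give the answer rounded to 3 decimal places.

6.608

Y = total emails until the third success; negative binomial with r=3, p=0.23.
SD(Y) = √[r(1−p)/p²] = √(43.66730) = 6.60812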